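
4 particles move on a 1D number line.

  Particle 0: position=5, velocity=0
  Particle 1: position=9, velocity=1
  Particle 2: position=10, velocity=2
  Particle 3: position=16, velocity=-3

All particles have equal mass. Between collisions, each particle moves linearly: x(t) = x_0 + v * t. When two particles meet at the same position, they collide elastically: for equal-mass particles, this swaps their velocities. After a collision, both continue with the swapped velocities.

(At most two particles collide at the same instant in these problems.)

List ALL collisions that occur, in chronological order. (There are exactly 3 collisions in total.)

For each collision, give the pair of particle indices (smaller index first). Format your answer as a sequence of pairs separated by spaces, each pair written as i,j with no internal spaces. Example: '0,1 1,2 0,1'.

Collision at t=6/5: particles 2 and 3 swap velocities; positions: p0=5 p1=51/5 p2=62/5 p3=62/5; velocities now: v0=0 v1=1 v2=-3 v3=2
Collision at t=7/4: particles 1 and 2 swap velocities; positions: p0=5 p1=43/4 p2=43/4 p3=27/2; velocities now: v0=0 v1=-3 v2=1 v3=2
Collision at t=11/3: particles 0 and 1 swap velocities; positions: p0=5 p1=5 p2=38/3 p3=52/3; velocities now: v0=-3 v1=0 v2=1 v3=2

Answer: 2,3 1,2 0,1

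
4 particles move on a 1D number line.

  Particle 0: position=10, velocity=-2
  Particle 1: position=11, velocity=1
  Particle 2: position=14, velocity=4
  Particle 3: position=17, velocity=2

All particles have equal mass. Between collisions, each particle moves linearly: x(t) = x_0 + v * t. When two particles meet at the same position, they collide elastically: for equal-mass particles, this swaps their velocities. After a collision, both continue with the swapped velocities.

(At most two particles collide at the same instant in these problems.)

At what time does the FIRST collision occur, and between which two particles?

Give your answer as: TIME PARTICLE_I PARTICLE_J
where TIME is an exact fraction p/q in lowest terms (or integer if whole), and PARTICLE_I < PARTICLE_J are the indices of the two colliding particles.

Answer: 3/2 2 3

Derivation:
Pair (0,1): pos 10,11 vel -2,1 -> not approaching (rel speed -3 <= 0)
Pair (1,2): pos 11,14 vel 1,4 -> not approaching (rel speed -3 <= 0)
Pair (2,3): pos 14,17 vel 4,2 -> gap=3, closing at 2/unit, collide at t=3/2
Earliest collision: t=3/2 between 2 and 3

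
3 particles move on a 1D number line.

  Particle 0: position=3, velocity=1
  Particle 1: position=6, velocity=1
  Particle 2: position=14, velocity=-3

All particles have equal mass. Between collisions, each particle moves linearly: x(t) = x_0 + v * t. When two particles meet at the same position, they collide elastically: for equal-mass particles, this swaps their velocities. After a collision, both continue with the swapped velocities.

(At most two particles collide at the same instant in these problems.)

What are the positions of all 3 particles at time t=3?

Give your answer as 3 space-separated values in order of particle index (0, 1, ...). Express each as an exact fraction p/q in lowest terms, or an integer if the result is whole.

Collision at t=2: particles 1 and 2 swap velocities; positions: p0=5 p1=8 p2=8; velocities now: v0=1 v1=-3 v2=1
Collision at t=11/4: particles 0 and 1 swap velocities; positions: p0=23/4 p1=23/4 p2=35/4; velocities now: v0=-3 v1=1 v2=1
Advance to t=3 (no further collisions before then); velocities: v0=-3 v1=1 v2=1; positions = 5 6 9

Answer: 5 6 9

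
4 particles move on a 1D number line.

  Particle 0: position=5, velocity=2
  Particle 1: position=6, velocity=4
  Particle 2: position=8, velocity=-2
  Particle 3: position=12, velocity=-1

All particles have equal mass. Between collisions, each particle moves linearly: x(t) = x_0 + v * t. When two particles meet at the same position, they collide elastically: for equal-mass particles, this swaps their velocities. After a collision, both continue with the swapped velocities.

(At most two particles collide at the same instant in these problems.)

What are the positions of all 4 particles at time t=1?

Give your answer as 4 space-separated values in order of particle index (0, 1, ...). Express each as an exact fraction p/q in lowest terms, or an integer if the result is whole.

Answer: 6 7 10 11

Derivation:
Collision at t=1/3: particles 1 and 2 swap velocities; positions: p0=17/3 p1=22/3 p2=22/3 p3=35/3; velocities now: v0=2 v1=-2 v2=4 v3=-1
Collision at t=3/4: particles 0 and 1 swap velocities; positions: p0=13/2 p1=13/2 p2=9 p3=45/4; velocities now: v0=-2 v1=2 v2=4 v3=-1
Advance to t=1 (no further collisions before then); velocities: v0=-2 v1=2 v2=4 v3=-1; positions = 6 7 10 11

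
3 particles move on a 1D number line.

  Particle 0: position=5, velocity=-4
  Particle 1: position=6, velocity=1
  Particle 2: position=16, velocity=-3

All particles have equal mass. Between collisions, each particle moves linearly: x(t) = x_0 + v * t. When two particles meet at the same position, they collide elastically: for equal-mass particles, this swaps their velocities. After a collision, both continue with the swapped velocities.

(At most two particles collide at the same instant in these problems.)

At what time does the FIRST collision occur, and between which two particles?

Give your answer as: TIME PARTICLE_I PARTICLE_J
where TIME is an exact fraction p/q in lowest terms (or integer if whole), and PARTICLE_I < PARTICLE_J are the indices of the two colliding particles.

Pair (0,1): pos 5,6 vel -4,1 -> not approaching (rel speed -5 <= 0)
Pair (1,2): pos 6,16 vel 1,-3 -> gap=10, closing at 4/unit, collide at t=5/2
Earliest collision: t=5/2 between 1 and 2

Answer: 5/2 1 2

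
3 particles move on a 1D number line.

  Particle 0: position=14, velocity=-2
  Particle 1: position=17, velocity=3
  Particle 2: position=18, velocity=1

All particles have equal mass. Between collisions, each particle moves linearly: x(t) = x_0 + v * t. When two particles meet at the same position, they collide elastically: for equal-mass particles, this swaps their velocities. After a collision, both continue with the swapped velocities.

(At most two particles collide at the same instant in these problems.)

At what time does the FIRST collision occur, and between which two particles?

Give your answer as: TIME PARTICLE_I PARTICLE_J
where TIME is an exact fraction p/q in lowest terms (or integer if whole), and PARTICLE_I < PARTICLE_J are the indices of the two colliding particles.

Answer: 1/2 1 2

Derivation:
Pair (0,1): pos 14,17 vel -2,3 -> not approaching (rel speed -5 <= 0)
Pair (1,2): pos 17,18 vel 3,1 -> gap=1, closing at 2/unit, collide at t=1/2
Earliest collision: t=1/2 between 1 and 2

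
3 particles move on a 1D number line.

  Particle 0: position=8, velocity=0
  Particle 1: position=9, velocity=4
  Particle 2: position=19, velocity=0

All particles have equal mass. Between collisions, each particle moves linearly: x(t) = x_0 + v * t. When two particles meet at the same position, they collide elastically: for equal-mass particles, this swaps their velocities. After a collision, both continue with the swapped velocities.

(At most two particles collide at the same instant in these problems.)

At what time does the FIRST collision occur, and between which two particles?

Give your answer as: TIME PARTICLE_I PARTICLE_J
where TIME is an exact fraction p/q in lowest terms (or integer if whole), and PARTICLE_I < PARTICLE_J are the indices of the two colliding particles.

Answer: 5/2 1 2

Derivation:
Pair (0,1): pos 8,9 vel 0,4 -> not approaching (rel speed -4 <= 0)
Pair (1,2): pos 9,19 vel 4,0 -> gap=10, closing at 4/unit, collide at t=5/2
Earliest collision: t=5/2 between 1 and 2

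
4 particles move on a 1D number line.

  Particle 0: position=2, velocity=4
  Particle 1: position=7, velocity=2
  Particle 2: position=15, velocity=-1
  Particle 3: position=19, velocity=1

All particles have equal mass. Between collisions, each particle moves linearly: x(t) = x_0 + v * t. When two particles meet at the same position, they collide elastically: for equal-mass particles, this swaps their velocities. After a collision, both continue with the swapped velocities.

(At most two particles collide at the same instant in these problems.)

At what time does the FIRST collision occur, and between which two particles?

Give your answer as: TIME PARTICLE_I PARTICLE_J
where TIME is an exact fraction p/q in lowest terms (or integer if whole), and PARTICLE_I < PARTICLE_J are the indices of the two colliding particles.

Pair (0,1): pos 2,7 vel 4,2 -> gap=5, closing at 2/unit, collide at t=5/2
Pair (1,2): pos 7,15 vel 2,-1 -> gap=8, closing at 3/unit, collide at t=8/3
Pair (2,3): pos 15,19 vel -1,1 -> not approaching (rel speed -2 <= 0)
Earliest collision: t=5/2 between 0 and 1

Answer: 5/2 0 1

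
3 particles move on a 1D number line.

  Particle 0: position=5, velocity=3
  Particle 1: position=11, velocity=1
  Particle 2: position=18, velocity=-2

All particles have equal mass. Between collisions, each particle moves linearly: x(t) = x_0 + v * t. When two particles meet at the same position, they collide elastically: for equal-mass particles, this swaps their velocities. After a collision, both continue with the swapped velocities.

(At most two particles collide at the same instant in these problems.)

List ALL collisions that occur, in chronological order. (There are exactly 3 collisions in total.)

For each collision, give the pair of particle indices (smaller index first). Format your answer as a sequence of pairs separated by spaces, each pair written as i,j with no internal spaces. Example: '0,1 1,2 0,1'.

Answer: 1,2 0,1 1,2

Derivation:
Collision at t=7/3: particles 1 and 2 swap velocities; positions: p0=12 p1=40/3 p2=40/3; velocities now: v0=3 v1=-2 v2=1
Collision at t=13/5: particles 0 and 1 swap velocities; positions: p0=64/5 p1=64/5 p2=68/5; velocities now: v0=-2 v1=3 v2=1
Collision at t=3: particles 1 and 2 swap velocities; positions: p0=12 p1=14 p2=14; velocities now: v0=-2 v1=1 v2=3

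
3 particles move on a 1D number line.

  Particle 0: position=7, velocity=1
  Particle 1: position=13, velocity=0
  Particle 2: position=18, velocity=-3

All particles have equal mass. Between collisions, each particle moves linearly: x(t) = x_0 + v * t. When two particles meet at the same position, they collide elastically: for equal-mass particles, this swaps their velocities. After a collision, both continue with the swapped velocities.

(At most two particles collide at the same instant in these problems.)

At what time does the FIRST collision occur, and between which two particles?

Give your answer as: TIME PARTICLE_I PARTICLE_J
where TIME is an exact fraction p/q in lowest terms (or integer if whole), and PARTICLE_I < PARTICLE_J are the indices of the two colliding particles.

Pair (0,1): pos 7,13 vel 1,0 -> gap=6, closing at 1/unit, collide at t=6
Pair (1,2): pos 13,18 vel 0,-3 -> gap=5, closing at 3/unit, collide at t=5/3
Earliest collision: t=5/3 between 1 and 2

Answer: 5/3 1 2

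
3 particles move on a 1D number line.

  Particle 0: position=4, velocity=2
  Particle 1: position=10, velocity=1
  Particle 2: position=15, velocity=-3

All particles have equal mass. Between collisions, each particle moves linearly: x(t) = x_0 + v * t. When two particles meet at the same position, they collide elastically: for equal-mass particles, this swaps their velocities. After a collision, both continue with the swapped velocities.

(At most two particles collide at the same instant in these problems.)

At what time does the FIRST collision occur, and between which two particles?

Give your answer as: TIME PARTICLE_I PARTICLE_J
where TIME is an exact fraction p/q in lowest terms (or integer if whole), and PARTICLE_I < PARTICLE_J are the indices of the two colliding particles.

Pair (0,1): pos 4,10 vel 2,1 -> gap=6, closing at 1/unit, collide at t=6
Pair (1,2): pos 10,15 vel 1,-3 -> gap=5, closing at 4/unit, collide at t=5/4
Earliest collision: t=5/4 between 1 and 2

Answer: 5/4 1 2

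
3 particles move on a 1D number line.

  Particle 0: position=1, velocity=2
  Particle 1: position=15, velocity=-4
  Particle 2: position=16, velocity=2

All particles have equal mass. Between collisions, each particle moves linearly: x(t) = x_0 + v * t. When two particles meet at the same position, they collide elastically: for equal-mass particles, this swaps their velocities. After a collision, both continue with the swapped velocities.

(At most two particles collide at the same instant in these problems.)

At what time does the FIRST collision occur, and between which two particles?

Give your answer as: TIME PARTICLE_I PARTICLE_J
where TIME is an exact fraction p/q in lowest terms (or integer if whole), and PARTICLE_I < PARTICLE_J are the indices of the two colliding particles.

Pair (0,1): pos 1,15 vel 2,-4 -> gap=14, closing at 6/unit, collide at t=7/3
Pair (1,2): pos 15,16 vel -4,2 -> not approaching (rel speed -6 <= 0)
Earliest collision: t=7/3 between 0 and 1

Answer: 7/3 0 1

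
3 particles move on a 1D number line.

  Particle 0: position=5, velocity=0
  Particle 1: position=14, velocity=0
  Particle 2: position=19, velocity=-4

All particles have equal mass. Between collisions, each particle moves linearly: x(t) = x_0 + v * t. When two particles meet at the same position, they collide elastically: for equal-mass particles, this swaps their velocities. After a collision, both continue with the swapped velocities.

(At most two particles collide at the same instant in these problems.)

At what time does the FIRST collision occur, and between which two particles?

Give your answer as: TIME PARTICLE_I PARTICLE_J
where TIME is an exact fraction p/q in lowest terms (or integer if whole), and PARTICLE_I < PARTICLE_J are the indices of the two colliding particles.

Answer: 5/4 1 2

Derivation:
Pair (0,1): pos 5,14 vel 0,0 -> not approaching (rel speed 0 <= 0)
Pair (1,2): pos 14,19 vel 0,-4 -> gap=5, closing at 4/unit, collide at t=5/4
Earliest collision: t=5/4 between 1 and 2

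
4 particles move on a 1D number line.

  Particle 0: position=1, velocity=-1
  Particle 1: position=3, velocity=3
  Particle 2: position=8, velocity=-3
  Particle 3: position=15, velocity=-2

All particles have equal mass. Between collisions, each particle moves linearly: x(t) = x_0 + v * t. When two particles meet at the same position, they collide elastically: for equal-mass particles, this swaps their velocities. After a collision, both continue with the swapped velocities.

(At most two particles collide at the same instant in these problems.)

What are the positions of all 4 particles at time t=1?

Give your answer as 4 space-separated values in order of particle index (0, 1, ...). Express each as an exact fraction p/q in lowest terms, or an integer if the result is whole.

Collision at t=5/6: particles 1 and 2 swap velocities; positions: p0=1/6 p1=11/2 p2=11/2 p3=40/3; velocities now: v0=-1 v1=-3 v2=3 v3=-2
Advance to t=1 (no further collisions before then); velocities: v0=-1 v1=-3 v2=3 v3=-2; positions = 0 5 6 13

Answer: 0 5 6 13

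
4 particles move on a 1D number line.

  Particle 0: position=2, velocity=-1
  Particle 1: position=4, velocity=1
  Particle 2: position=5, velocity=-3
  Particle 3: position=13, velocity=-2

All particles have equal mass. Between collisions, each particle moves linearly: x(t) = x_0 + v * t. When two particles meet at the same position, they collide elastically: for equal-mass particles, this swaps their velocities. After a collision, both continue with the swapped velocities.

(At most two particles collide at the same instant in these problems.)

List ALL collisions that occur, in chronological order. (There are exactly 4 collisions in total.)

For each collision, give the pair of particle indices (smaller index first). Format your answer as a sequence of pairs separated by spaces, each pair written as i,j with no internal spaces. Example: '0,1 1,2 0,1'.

Answer: 1,2 0,1 2,3 1,2

Derivation:
Collision at t=1/4: particles 1 and 2 swap velocities; positions: p0=7/4 p1=17/4 p2=17/4 p3=25/2; velocities now: v0=-1 v1=-3 v2=1 v3=-2
Collision at t=3/2: particles 0 and 1 swap velocities; positions: p0=1/2 p1=1/2 p2=11/2 p3=10; velocities now: v0=-3 v1=-1 v2=1 v3=-2
Collision at t=3: particles 2 and 3 swap velocities; positions: p0=-4 p1=-1 p2=7 p3=7; velocities now: v0=-3 v1=-1 v2=-2 v3=1
Collision at t=11: particles 1 and 2 swap velocities; positions: p0=-28 p1=-9 p2=-9 p3=15; velocities now: v0=-3 v1=-2 v2=-1 v3=1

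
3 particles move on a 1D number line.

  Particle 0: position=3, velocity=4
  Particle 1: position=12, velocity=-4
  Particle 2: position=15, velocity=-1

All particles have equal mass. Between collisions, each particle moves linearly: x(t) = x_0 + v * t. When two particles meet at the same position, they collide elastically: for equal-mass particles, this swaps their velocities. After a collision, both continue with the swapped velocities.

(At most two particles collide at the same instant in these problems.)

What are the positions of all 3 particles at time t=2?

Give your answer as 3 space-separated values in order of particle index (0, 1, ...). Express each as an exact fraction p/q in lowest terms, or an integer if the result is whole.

Collision at t=9/8: particles 0 and 1 swap velocities; positions: p0=15/2 p1=15/2 p2=111/8; velocities now: v0=-4 v1=4 v2=-1
Advance to t=2 (no further collisions before then); velocities: v0=-4 v1=4 v2=-1; positions = 4 11 13

Answer: 4 11 13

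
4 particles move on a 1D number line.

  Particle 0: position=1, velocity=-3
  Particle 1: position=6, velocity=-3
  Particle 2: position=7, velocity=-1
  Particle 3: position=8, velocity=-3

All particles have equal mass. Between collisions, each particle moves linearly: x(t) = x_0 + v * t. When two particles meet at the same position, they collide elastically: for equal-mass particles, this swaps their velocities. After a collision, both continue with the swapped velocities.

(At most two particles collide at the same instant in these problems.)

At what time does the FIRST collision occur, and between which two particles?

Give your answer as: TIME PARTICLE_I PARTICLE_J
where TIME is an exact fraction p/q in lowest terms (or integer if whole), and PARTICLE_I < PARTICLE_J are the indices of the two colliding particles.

Answer: 1/2 2 3

Derivation:
Pair (0,1): pos 1,6 vel -3,-3 -> not approaching (rel speed 0 <= 0)
Pair (1,2): pos 6,7 vel -3,-1 -> not approaching (rel speed -2 <= 0)
Pair (2,3): pos 7,8 vel -1,-3 -> gap=1, closing at 2/unit, collide at t=1/2
Earliest collision: t=1/2 between 2 and 3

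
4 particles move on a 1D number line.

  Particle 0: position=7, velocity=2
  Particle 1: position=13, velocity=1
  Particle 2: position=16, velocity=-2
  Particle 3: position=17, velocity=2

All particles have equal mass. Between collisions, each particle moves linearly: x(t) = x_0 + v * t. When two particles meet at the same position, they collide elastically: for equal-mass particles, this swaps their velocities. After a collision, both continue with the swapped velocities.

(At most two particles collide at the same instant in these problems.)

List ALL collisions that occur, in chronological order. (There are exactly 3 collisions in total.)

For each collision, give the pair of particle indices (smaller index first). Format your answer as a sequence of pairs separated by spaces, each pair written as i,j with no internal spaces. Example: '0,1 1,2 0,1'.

Collision at t=1: particles 1 and 2 swap velocities; positions: p0=9 p1=14 p2=14 p3=19; velocities now: v0=2 v1=-2 v2=1 v3=2
Collision at t=9/4: particles 0 and 1 swap velocities; positions: p0=23/2 p1=23/2 p2=61/4 p3=43/2; velocities now: v0=-2 v1=2 v2=1 v3=2
Collision at t=6: particles 1 and 2 swap velocities; positions: p0=4 p1=19 p2=19 p3=29; velocities now: v0=-2 v1=1 v2=2 v3=2

Answer: 1,2 0,1 1,2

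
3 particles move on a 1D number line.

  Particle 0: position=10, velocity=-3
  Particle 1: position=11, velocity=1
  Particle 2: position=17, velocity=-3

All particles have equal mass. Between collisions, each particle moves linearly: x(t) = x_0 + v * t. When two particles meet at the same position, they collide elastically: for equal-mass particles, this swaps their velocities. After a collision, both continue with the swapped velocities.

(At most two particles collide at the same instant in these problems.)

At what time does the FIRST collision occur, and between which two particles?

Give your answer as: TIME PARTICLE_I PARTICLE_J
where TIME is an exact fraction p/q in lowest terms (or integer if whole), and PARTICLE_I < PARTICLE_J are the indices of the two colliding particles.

Answer: 3/2 1 2

Derivation:
Pair (0,1): pos 10,11 vel -3,1 -> not approaching (rel speed -4 <= 0)
Pair (1,2): pos 11,17 vel 1,-3 -> gap=6, closing at 4/unit, collide at t=3/2
Earliest collision: t=3/2 between 1 and 2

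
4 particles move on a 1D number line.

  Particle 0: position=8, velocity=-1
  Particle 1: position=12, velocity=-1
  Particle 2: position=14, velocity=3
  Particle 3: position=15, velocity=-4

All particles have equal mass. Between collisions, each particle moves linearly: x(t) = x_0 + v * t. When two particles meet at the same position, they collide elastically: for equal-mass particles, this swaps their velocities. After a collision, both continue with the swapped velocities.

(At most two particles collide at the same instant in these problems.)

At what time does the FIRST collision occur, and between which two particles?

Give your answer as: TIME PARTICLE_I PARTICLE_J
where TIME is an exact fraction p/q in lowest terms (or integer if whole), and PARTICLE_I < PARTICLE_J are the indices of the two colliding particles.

Pair (0,1): pos 8,12 vel -1,-1 -> not approaching (rel speed 0 <= 0)
Pair (1,2): pos 12,14 vel -1,3 -> not approaching (rel speed -4 <= 0)
Pair (2,3): pos 14,15 vel 3,-4 -> gap=1, closing at 7/unit, collide at t=1/7
Earliest collision: t=1/7 between 2 and 3

Answer: 1/7 2 3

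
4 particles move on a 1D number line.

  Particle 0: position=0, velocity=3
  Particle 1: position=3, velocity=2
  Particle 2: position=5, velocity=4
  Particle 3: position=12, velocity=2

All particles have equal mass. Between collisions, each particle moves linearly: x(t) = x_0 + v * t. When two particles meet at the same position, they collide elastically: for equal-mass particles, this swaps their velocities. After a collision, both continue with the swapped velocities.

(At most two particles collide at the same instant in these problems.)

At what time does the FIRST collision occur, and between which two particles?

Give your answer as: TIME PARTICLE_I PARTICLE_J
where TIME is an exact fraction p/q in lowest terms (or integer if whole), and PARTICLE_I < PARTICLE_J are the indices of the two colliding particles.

Answer: 3 0 1

Derivation:
Pair (0,1): pos 0,3 vel 3,2 -> gap=3, closing at 1/unit, collide at t=3
Pair (1,2): pos 3,5 vel 2,4 -> not approaching (rel speed -2 <= 0)
Pair (2,3): pos 5,12 vel 4,2 -> gap=7, closing at 2/unit, collide at t=7/2
Earliest collision: t=3 between 0 and 1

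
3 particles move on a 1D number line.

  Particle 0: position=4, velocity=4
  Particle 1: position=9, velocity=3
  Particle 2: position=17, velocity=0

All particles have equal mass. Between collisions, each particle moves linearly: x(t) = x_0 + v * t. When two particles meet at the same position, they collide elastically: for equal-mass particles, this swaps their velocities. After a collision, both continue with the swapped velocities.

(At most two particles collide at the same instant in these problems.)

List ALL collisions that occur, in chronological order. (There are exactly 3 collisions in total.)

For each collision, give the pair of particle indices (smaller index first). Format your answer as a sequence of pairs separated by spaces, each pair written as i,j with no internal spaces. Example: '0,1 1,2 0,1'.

Answer: 1,2 0,1 1,2

Derivation:
Collision at t=8/3: particles 1 and 2 swap velocities; positions: p0=44/3 p1=17 p2=17; velocities now: v0=4 v1=0 v2=3
Collision at t=13/4: particles 0 and 1 swap velocities; positions: p0=17 p1=17 p2=75/4; velocities now: v0=0 v1=4 v2=3
Collision at t=5: particles 1 and 2 swap velocities; positions: p0=17 p1=24 p2=24; velocities now: v0=0 v1=3 v2=4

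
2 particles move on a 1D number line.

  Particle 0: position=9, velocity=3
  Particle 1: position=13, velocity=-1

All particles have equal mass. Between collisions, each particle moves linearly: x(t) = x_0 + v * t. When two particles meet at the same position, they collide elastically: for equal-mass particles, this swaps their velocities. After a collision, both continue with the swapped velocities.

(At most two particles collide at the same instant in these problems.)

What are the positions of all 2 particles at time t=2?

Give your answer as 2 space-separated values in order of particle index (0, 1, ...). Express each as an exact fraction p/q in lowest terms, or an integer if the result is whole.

Collision at t=1: particles 0 and 1 swap velocities; positions: p0=12 p1=12; velocities now: v0=-1 v1=3
Advance to t=2 (no further collisions before then); velocities: v0=-1 v1=3; positions = 11 15

Answer: 11 15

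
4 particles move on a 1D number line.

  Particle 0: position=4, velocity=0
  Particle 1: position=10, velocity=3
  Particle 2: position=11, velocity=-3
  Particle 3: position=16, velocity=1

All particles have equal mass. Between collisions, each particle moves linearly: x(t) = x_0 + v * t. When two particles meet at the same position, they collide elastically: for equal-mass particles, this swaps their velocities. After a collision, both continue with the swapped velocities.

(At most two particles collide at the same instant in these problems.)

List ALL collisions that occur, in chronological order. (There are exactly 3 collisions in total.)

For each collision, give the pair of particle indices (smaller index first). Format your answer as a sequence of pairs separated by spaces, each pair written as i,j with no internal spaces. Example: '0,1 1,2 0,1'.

Answer: 1,2 0,1 2,3

Derivation:
Collision at t=1/6: particles 1 and 2 swap velocities; positions: p0=4 p1=21/2 p2=21/2 p3=97/6; velocities now: v0=0 v1=-3 v2=3 v3=1
Collision at t=7/3: particles 0 and 1 swap velocities; positions: p0=4 p1=4 p2=17 p3=55/3; velocities now: v0=-3 v1=0 v2=3 v3=1
Collision at t=3: particles 2 and 3 swap velocities; positions: p0=2 p1=4 p2=19 p3=19; velocities now: v0=-3 v1=0 v2=1 v3=3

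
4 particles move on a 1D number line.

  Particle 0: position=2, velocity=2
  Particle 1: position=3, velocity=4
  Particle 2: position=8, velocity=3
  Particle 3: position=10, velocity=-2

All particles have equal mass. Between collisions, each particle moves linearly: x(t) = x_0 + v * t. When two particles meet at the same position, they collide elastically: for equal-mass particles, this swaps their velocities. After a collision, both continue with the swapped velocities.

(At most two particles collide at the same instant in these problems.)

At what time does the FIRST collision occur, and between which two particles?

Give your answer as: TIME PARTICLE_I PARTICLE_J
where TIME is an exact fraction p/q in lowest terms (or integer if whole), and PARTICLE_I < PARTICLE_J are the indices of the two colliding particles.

Pair (0,1): pos 2,3 vel 2,4 -> not approaching (rel speed -2 <= 0)
Pair (1,2): pos 3,8 vel 4,3 -> gap=5, closing at 1/unit, collide at t=5
Pair (2,3): pos 8,10 vel 3,-2 -> gap=2, closing at 5/unit, collide at t=2/5
Earliest collision: t=2/5 between 2 and 3

Answer: 2/5 2 3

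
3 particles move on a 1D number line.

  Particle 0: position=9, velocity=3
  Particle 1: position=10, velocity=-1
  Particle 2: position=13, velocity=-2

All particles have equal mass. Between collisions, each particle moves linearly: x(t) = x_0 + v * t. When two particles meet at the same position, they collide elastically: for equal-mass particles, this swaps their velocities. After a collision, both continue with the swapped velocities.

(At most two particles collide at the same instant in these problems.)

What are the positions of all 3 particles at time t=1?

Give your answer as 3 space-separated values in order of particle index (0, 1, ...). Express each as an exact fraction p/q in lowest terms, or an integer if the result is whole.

Answer: 9 11 12

Derivation:
Collision at t=1/4: particles 0 and 1 swap velocities; positions: p0=39/4 p1=39/4 p2=25/2; velocities now: v0=-1 v1=3 v2=-2
Collision at t=4/5: particles 1 and 2 swap velocities; positions: p0=46/5 p1=57/5 p2=57/5; velocities now: v0=-1 v1=-2 v2=3
Advance to t=1 (no further collisions before then); velocities: v0=-1 v1=-2 v2=3; positions = 9 11 12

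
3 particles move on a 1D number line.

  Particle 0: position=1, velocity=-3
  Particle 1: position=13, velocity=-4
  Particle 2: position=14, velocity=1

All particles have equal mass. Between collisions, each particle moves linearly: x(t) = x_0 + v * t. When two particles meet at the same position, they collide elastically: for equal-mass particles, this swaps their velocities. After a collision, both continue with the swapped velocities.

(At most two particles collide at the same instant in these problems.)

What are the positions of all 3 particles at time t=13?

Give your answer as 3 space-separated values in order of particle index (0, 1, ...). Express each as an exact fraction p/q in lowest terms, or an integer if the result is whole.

Answer: -39 -38 27

Derivation:
Collision at t=12: particles 0 and 1 swap velocities; positions: p0=-35 p1=-35 p2=26; velocities now: v0=-4 v1=-3 v2=1
Advance to t=13 (no further collisions before then); velocities: v0=-4 v1=-3 v2=1; positions = -39 -38 27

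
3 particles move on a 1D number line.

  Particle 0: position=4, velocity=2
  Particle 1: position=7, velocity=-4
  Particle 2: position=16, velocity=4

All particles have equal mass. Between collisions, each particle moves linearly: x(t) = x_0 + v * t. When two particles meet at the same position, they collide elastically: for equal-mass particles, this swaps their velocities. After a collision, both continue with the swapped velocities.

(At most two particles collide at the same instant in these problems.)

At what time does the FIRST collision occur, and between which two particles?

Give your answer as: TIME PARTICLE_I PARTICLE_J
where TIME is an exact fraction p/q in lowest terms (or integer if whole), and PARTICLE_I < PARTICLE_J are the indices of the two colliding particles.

Answer: 1/2 0 1

Derivation:
Pair (0,1): pos 4,7 vel 2,-4 -> gap=3, closing at 6/unit, collide at t=1/2
Pair (1,2): pos 7,16 vel -4,4 -> not approaching (rel speed -8 <= 0)
Earliest collision: t=1/2 between 0 and 1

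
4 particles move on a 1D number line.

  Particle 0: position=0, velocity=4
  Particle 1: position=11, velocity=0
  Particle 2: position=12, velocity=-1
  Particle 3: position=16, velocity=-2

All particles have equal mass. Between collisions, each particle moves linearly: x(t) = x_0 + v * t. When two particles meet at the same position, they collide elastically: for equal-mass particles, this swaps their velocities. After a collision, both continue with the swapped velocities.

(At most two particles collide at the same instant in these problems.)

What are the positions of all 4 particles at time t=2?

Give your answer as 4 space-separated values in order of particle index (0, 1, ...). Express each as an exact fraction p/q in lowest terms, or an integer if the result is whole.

Collision at t=1: particles 1 and 2 swap velocities; positions: p0=4 p1=11 p2=11 p3=14; velocities now: v0=4 v1=-1 v2=0 v3=-2
Advance to t=2 (no further collisions before then); velocities: v0=4 v1=-1 v2=0 v3=-2; positions = 8 10 11 12

Answer: 8 10 11 12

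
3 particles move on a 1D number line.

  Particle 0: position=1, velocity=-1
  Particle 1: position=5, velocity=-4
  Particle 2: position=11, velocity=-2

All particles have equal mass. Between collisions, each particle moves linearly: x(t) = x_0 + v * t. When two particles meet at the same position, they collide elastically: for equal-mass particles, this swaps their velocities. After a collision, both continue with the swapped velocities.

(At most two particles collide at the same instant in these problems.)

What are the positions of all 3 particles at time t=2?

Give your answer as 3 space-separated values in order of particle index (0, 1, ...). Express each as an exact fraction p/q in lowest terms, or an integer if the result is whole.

Collision at t=4/3: particles 0 and 1 swap velocities; positions: p0=-1/3 p1=-1/3 p2=25/3; velocities now: v0=-4 v1=-1 v2=-2
Advance to t=2 (no further collisions before then); velocities: v0=-4 v1=-1 v2=-2; positions = -3 -1 7

Answer: -3 -1 7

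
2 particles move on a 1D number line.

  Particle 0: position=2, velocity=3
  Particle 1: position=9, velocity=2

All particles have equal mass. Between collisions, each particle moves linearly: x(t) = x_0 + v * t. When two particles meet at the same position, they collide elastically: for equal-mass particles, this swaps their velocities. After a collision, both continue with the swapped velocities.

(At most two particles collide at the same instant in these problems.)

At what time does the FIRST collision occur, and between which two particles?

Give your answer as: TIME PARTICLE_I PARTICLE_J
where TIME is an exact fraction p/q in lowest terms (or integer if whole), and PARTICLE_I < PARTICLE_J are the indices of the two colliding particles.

Pair (0,1): pos 2,9 vel 3,2 -> gap=7, closing at 1/unit, collide at t=7
Earliest collision: t=7 between 0 and 1

Answer: 7 0 1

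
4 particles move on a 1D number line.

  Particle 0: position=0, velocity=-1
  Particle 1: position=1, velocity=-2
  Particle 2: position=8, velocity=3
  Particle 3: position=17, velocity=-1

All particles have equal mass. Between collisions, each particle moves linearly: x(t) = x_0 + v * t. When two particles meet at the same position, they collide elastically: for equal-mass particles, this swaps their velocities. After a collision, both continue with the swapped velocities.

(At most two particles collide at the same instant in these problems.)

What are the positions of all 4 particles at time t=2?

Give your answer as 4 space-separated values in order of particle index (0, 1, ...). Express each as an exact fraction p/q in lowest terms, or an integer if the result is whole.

Answer: -3 -2 14 15

Derivation:
Collision at t=1: particles 0 and 1 swap velocities; positions: p0=-1 p1=-1 p2=11 p3=16; velocities now: v0=-2 v1=-1 v2=3 v3=-1
Advance to t=2 (no further collisions before then); velocities: v0=-2 v1=-1 v2=3 v3=-1; positions = -3 -2 14 15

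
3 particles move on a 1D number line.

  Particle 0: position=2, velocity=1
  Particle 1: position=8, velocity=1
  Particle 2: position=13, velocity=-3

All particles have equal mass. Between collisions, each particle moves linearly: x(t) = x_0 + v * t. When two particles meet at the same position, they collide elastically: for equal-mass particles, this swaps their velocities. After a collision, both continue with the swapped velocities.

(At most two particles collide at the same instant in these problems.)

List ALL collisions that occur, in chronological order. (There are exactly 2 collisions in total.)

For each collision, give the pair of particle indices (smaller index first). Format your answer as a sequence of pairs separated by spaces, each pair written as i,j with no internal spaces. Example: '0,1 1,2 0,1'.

Collision at t=5/4: particles 1 and 2 swap velocities; positions: p0=13/4 p1=37/4 p2=37/4; velocities now: v0=1 v1=-3 v2=1
Collision at t=11/4: particles 0 and 1 swap velocities; positions: p0=19/4 p1=19/4 p2=43/4; velocities now: v0=-3 v1=1 v2=1

Answer: 1,2 0,1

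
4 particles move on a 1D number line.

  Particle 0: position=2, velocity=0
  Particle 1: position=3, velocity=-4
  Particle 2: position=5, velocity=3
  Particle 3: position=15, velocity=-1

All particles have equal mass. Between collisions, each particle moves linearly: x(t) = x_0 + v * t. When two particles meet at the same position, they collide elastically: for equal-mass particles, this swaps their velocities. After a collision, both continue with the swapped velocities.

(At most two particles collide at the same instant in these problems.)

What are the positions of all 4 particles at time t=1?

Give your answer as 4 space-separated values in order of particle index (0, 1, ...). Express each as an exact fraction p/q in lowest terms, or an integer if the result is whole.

Answer: -1 2 8 14

Derivation:
Collision at t=1/4: particles 0 and 1 swap velocities; positions: p0=2 p1=2 p2=23/4 p3=59/4; velocities now: v0=-4 v1=0 v2=3 v3=-1
Advance to t=1 (no further collisions before then); velocities: v0=-4 v1=0 v2=3 v3=-1; positions = -1 2 8 14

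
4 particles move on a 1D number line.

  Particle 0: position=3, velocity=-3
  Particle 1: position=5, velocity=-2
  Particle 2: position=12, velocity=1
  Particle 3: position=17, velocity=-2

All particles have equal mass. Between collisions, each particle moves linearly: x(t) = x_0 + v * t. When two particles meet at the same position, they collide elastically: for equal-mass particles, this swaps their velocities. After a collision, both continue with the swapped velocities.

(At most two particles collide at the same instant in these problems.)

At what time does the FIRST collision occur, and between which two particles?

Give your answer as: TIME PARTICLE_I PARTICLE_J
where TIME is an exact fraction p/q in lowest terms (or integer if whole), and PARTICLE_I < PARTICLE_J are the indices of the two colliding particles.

Answer: 5/3 2 3

Derivation:
Pair (0,1): pos 3,5 vel -3,-2 -> not approaching (rel speed -1 <= 0)
Pair (1,2): pos 5,12 vel -2,1 -> not approaching (rel speed -3 <= 0)
Pair (2,3): pos 12,17 vel 1,-2 -> gap=5, closing at 3/unit, collide at t=5/3
Earliest collision: t=5/3 between 2 and 3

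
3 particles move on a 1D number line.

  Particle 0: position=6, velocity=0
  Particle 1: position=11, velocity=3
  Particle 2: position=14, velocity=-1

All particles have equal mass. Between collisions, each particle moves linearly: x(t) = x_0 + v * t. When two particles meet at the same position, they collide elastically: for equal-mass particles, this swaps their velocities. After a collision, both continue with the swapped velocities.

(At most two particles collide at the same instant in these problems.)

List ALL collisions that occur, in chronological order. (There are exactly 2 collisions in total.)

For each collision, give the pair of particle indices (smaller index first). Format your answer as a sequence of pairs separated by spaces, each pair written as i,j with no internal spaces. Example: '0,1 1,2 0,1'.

Collision at t=3/4: particles 1 and 2 swap velocities; positions: p0=6 p1=53/4 p2=53/4; velocities now: v0=0 v1=-1 v2=3
Collision at t=8: particles 0 and 1 swap velocities; positions: p0=6 p1=6 p2=35; velocities now: v0=-1 v1=0 v2=3

Answer: 1,2 0,1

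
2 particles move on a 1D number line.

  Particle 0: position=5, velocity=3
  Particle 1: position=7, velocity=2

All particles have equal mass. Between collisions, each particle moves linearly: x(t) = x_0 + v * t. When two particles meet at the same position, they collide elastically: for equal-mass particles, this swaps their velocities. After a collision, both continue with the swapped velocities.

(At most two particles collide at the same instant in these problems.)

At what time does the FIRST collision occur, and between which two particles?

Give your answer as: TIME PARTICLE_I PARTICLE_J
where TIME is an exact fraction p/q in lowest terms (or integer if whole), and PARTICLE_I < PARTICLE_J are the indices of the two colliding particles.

Answer: 2 0 1

Derivation:
Pair (0,1): pos 5,7 vel 3,2 -> gap=2, closing at 1/unit, collide at t=2
Earliest collision: t=2 between 0 and 1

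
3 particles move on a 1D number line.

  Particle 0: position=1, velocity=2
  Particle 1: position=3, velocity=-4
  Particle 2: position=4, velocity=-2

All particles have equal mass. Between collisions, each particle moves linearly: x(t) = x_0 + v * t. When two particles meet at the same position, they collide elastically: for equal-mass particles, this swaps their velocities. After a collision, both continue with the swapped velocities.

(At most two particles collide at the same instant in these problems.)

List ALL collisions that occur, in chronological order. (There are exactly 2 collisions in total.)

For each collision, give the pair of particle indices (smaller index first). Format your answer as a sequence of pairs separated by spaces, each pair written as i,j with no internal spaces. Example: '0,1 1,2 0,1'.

Answer: 0,1 1,2

Derivation:
Collision at t=1/3: particles 0 and 1 swap velocities; positions: p0=5/3 p1=5/3 p2=10/3; velocities now: v0=-4 v1=2 v2=-2
Collision at t=3/4: particles 1 and 2 swap velocities; positions: p0=0 p1=5/2 p2=5/2; velocities now: v0=-4 v1=-2 v2=2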